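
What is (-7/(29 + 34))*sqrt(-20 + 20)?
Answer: 0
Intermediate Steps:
(-7/(29 + 34))*sqrt(-20 + 20) = (-7/63)*sqrt(0) = ((1/63)*(-7))*0 = -1/9*0 = 0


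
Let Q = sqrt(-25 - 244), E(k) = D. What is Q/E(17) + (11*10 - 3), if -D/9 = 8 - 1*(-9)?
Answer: 107 - I*sqrt(269)/153 ≈ 107.0 - 0.1072*I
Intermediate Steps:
D = -153 (D = -9*(8 - 1*(-9)) = -9*(8 + 9) = -9*17 = -153)
E(k) = -153
Q = I*sqrt(269) (Q = sqrt(-269) = I*sqrt(269) ≈ 16.401*I)
Q/E(17) + (11*10 - 3) = (I*sqrt(269))/(-153) + (11*10 - 3) = (I*sqrt(269))*(-1/153) + (110 - 3) = -I*sqrt(269)/153 + 107 = 107 - I*sqrt(269)/153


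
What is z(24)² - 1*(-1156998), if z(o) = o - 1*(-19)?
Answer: 1158847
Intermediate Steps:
z(o) = 19 + o (z(o) = o + 19 = 19 + o)
z(24)² - 1*(-1156998) = (19 + 24)² - 1*(-1156998) = 43² + 1156998 = 1849 + 1156998 = 1158847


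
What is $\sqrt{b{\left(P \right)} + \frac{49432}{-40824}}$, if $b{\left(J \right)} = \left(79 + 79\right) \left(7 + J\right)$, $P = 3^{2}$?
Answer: $\frac{\sqrt{90259435}}{189} \approx 50.267$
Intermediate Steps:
$P = 9$
$b{\left(J \right)} = 1106 + 158 J$ ($b{\left(J \right)} = 158 \left(7 + J\right) = 1106 + 158 J$)
$\sqrt{b{\left(P \right)} + \frac{49432}{-40824}} = \sqrt{\left(1106 + 158 \cdot 9\right) + \frac{49432}{-40824}} = \sqrt{\left(1106 + 1422\right) + 49432 \left(- \frac{1}{40824}\right)} = \sqrt{2528 - \frac{6179}{5103}} = \sqrt{\frac{12894205}{5103}} = \frac{\sqrt{90259435}}{189}$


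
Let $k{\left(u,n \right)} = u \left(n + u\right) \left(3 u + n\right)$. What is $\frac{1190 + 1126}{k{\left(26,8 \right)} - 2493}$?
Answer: $\frac{2316}{73531} \approx 0.031497$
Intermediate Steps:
$k{\left(u,n \right)} = u \left(n + u\right) \left(n + 3 u\right)$
$\frac{1190 + 1126}{k{\left(26,8 \right)} - 2493} = \frac{1190 + 1126}{26 \left(8^{2} + 3 \cdot 26^{2} + 4 \cdot 8 \cdot 26\right) - 2493} = \frac{2316}{26 \left(64 + 3 \cdot 676 + 832\right) - 2493} = \frac{2316}{26 \left(64 + 2028 + 832\right) - 2493} = \frac{2316}{26 \cdot 2924 - 2493} = \frac{2316}{76024 - 2493} = \frac{2316}{73531}$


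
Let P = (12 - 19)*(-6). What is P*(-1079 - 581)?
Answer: -69720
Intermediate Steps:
P = 42 (P = -7*(-6) = 42)
P*(-1079 - 581) = 42*(-1079 - 581) = 42*(-1660) = -69720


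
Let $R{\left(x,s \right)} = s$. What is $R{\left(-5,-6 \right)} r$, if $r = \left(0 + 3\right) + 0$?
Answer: $-18$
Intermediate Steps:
$r = 3$ ($r = 3 + 0 = 3$)
$R{\left(-5,-6 \right)} r = \left(-6\right) 3 = -18$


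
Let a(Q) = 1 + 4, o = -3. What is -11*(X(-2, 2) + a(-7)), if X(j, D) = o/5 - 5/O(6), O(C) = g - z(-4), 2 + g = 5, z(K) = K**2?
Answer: -3421/65 ≈ -52.631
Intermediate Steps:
g = 3 (g = -2 + 5 = 3)
O(C) = -13 (O(C) = 3 - 1*(-4)**2 = 3 - 1*16 = 3 - 16 = -13)
X(j, D) = -14/65 (X(j, D) = -3/5 - 5/(-13) = -3*1/5 - 5*(-1/13) = -3/5 + 5/13 = -14/65)
a(Q) = 5
-11*(X(-2, 2) + a(-7)) = -11*(-14/65 + 5) = -11*311/65 = -3421/65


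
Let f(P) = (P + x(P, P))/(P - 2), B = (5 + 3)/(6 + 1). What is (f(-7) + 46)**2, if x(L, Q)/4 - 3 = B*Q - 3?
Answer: 22801/9 ≈ 2533.4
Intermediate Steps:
B = 8/7 ≈ 1.1429
x(L, Q) = 32*Q/7 (x(L, Q) = 12 + 4*(8*Q/7 - 3) = 12 + 4*(-3 + 8*Q/7) = 12 + (-12 + 32*Q/7) = 32*Q/7)
f(P) = 39*P/(7*(-2 + P)) (f(P) = (P + 32*P/7)/(P - 2) = (39*P/7)/(-2 + P) = 39*P/(7*(-2 + P)))
(f(-7) + 46)**2 = ((39/7)*(-7)/(-2 - 7) + 46)**2 = ((39/7)*(-7)/(-9) + 46)**2 = ((39/7)*(-7)*(-1/9) + 46)**2 = (13/3 + 46)**2 = (151/3)**2 = 22801/9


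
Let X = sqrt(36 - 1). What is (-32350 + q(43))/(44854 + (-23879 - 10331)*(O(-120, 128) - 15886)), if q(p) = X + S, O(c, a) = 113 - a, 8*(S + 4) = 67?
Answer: -258765/4352144512 + sqrt(35)/544018064 ≈ -5.9446e-5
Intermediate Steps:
S = 35/8 (S = -4 + (1/8)*67 = -4 + 67/8 = 35/8 ≈ 4.3750)
X = sqrt(35) ≈ 5.9161
q(p) = 35/8 + sqrt(35) (q(p) = sqrt(35) + 35/8 = 35/8 + sqrt(35))
(-32350 + q(43))/(44854 + (-23879 - 10331)*(O(-120, 128) - 15886)) = (-32350 + (35/8 + sqrt(35)))/(44854 + (-23879 - 10331)*((113 - 1*128) - 15886)) = (-258765/8 + sqrt(35))/(44854 - 34210*((113 - 128) - 15886)) = (-258765/8 + sqrt(35))/(44854 - 34210*(-15 - 15886)) = (-258765/8 + sqrt(35))/(44854 - 34210*(-15901)) = (-258765/8 + sqrt(35))/(44854 + 543973210) = (-258765/8 + sqrt(35))/544018064 = (-258765/8 + sqrt(35))*(1/544018064) = -258765/4352144512 + sqrt(35)/544018064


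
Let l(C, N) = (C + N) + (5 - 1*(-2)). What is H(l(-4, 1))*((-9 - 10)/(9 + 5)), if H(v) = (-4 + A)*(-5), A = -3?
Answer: -95/2 ≈ -47.500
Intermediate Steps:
l(C, N) = 7 + C + N (l(C, N) = (C + N) + (5 + 2) = (C + N) + 7 = 7 + C + N)
H(v) = 35 (H(v) = (-4 - 3)*(-5) = -7*(-5) = 35)
H(l(-4, 1))*((-9 - 10)/(9 + 5)) = 35*((-9 - 10)/(9 + 5)) = 35*(-19/14) = -95/2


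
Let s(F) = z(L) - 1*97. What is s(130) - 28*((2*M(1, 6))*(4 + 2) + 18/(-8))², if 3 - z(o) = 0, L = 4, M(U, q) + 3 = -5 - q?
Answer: -3246703/4 ≈ -8.1168e+5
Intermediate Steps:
M(U, q) = -8 - q (M(U, q) = -3 + (-5 - q) = -8 - q)
z(o) = 3 (z(o) = 3 - 1*0 = 3 + 0 = 3)
s(F) = -94 (s(F) = 3 - 1*97 = 3 - 97 = -94)
s(130) - 28*((2*M(1, 6))*(4 + 2) + 18/(-8))² = -94 - 28*((2*(-8 - 1*6))*(4 + 2) + 18/(-8))² = -94 - 28*((2*(-8 - 6))*6 + 18*(-⅛))² = -94 - 28*((2*(-14))*6 - 9/4)² = -94 - 28*(-28*6 - 9/4)² = -94 - 28*(-168 - 9/4)² = -94 - 28*(-681/4)² = -94 - 28*463761/16 = -94 - 3246327/4 = -3246703/4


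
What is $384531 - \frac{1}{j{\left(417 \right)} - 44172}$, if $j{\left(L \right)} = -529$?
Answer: $\frac{17188920232}{44701} \approx 3.8453 \cdot 10^{5}$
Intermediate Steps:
$384531 - \frac{1}{j{\left(417 \right)} - 44172} = 384531 - \frac{1}{-529 - 44172} = 384531 - \frac{1}{-44701} = 384531 - - \frac{1}{44701} = 384531 + \frac{1}{44701} = \frac{17188920232}{44701}$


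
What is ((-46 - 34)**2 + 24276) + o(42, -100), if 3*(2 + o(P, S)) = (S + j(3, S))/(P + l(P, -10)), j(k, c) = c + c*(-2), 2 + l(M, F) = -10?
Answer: 30674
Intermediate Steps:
l(M, F) = -12 (l(M, F) = -2 - 10 = -12)
j(k, c) = -c (j(k, c) = c - 2*c = -c)
o(P, S) = -2 (o(P, S) = -2 + ((S - S)/(P - 12))/3 = -2 + (0/(-12 + P))/3 = -2 + (1/3)*0 = -2 + 0 = -2)
((-46 - 34)**2 + 24276) + o(42, -100) = ((-46 - 34)**2 + 24276) - 2 = ((-80)**2 + 24276) - 2 = (6400 + 24276) - 2 = 30676 - 2 = 30674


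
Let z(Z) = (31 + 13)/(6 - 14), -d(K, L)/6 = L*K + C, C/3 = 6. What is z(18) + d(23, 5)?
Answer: -1607/2 ≈ -803.50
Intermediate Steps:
C = 18 (C = 3*6 = 18)
d(K, L) = -108 - 6*K*L (d(K, L) = -6*(L*K + 18) = -6*(K*L + 18) = -6*(18 + K*L) = -108 - 6*K*L)
z(Z) = -11/2 (z(Z) = 44/(-8) = 44*(-1/8) = -11/2)
z(18) + d(23, 5) = -11/2 + (-108 - 6*23*5) = -11/2 + (-108 - 690) = -11/2 - 798 = -1607/2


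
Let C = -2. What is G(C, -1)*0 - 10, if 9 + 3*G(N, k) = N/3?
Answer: -10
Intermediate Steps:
G(N, k) = -3 + N/9 (G(N, k) = -3 + (N/3)/3 = -3 + N/9)
G(C, -1)*0 - 10 = (-3 + (⅑)*(-2))*0 - 10 = (-3 - 2/9)*0 - 10 = -29/9*0 - 10 = 0 - 10 = -10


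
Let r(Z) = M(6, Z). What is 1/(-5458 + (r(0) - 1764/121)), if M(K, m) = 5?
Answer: -121/661577 ≈ -0.00018290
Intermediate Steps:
r(Z) = 5
1/(-5458 + (r(0) - 1764/121)) = 1/(-5458 + (5 - 1764/121)) = 1/(-5458 - 1159/121) = 1/(-661577/121) = -121/661577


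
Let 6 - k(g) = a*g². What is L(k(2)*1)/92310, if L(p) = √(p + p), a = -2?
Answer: √7/46155 ≈ 5.7323e-5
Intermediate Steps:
k(g) = 6 + 2*g² (k(g) = 6 - (-2)*g² = 6 + 2*g²)
L(p) = √2*√p (L(p) = √(2*p) = √2*√p)
L(k(2)*1)/92310 = (√2*√((6 + 2*2²)*1))/92310 = (√2*√((6 + 2*4)*1))*(1/92310) = (√2*√((6 + 8)*1))*(1/92310) = (√2*√(14*1))*(1/92310) = (√2*√14)*(1/92310) = (2*√7)*(1/92310) = √7/46155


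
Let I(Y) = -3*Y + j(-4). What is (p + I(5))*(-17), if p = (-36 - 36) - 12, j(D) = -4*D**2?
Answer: 2771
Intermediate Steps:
p = -84 (p = -72 - 12 = -84)
I(Y) = -64 - 3*Y (I(Y) = -3*Y - 4*(-4)**2 = -3*Y - 4*16 = -3*Y - 64 = -64 - 3*Y)
(p + I(5))*(-17) = (-84 + (-64 - 3*5))*(-17) = (-84 + (-64 - 15))*(-17) = (-84 - 79)*(-17) = -163*(-17) = 2771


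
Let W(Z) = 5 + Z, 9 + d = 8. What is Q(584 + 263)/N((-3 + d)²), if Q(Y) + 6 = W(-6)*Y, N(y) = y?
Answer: -853/16 ≈ -53.313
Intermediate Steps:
d = -1 (d = -9 + 8 = -1)
Q(Y) = -6 - Y (Q(Y) = -6 + (5 - 6)*Y = -6 - Y)
Q(584 + 263)/N((-3 + d)²) = (-6 - (584 + 263))/((-3 - 1)²) = (-6 - 1*847)/((-4)²) = (-6 - 847)/16 = -853*1/16 = -853/16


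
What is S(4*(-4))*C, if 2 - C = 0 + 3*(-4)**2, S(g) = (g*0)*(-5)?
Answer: 0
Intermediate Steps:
S(g) = 0 (S(g) = 0*(-5) = 0)
C = -46 (C = 2 - (0 + 3*(-4)**2) = 2 - (0 + 3*16) = 2 - (0 + 48) = 2 - 1*48 = 2 - 48 = -46)
S(4*(-4))*C = 0*(-46) = 0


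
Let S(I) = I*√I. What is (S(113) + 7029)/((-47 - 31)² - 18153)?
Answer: -781/1341 - 113*√113/12069 ≈ -0.68193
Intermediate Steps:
S(I) = I^(3/2)
(S(113) + 7029)/((-47 - 31)² - 18153) = (113^(3/2) + 7029)/((-47 - 31)² - 18153) = (113*√113 + 7029)/((-78)² - 18153) = (7029 + 113*√113)/(6084 - 18153) = (7029 + 113*√113)/(-12069) = (7029 + 113*√113)*(-1/12069) = -781/1341 - 113*√113/12069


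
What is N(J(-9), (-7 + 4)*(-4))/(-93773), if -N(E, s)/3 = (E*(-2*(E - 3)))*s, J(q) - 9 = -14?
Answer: -2880/93773 ≈ -0.030712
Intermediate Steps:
J(q) = -5 (J(q) = 9 - 14 = -5)
N(E, s) = -3*E*s*(6 - 2*E) (N(E, s) = -3*E*(-2*(E - 3))*s = -3*E*(-2*(-3 + E))*s = -3*E*(6 - 2*E)*s = -3*E*s*(6 - 2*E))
N(J(-9), (-7 + 4)*(-4))/(-93773) = (6*(-5)*((-7 + 4)*(-4))*(-3 - 5))/(-93773) = (6*(-5)*(-3*(-4))*(-8))*(-1/93773) = (6*(-5)*12*(-8))*(-1/93773) = 2880*(-1/93773) = -2880/93773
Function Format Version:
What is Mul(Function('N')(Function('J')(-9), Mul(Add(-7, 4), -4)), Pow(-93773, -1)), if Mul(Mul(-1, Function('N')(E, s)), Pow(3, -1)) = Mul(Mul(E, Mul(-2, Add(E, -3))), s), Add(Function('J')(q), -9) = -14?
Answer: Rational(-2880, 93773) ≈ -0.030712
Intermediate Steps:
Function('J')(q) = -5 (Function('J')(q) = Add(9, -14) = -5)
Function('N')(E, s) = Mul(-3, E, s, Add(6, Mul(-2, E))) (Function('N')(E, s) = Mul(-3, Mul(Mul(E, Mul(-2, Add(E, -3))), s)) = Mul(-3, Mul(Mul(E, Mul(-2, Add(-3, E))), s)) = Mul(-3, Mul(Mul(E, Add(6, Mul(-2, E))), s)) = Mul(-3, Mul(E, s, Add(6, Mul(-2, E)))) = Mul(-3, E, s, Add(6, Mul(-2, E))))
Mul(Function('N')(Function('J')(-9), Mul(Add(-7, 4), -4)), Pow(-93773, -1)) = Mul(Mul(6, -5, Mul(Add(-7, 4), -4), Add(-3, -5)), Pow(-93773, -1)) = Mul(Mul(6, -5, Mul(-3, -4), -8), Rational(-1, 93773)) = Mul(Mul(6, -5, 12, -8), Rational(-1, 93773)) = Mul(2880, Rational(-1, 93773)) = Rational(-2880, 93773)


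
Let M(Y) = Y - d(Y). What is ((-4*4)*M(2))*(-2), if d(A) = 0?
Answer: 64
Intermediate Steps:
M(Y) = Y (M(Y) = Y - 1*0 = Y + 0 = Y)
((-4*4)*M(2))*(-2) = (-4*4*2)*(-2) = -16*2*(-2) = -32*(-2) = 64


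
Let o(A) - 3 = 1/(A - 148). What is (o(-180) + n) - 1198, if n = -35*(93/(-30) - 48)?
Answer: 194667/328 ≈ 593.50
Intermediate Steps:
o(A) = 3 + 1/(-148 + A) (o(A) = 3 + 1/(A - 148) = 3 + 1/(-148 + A))
n = 3577/2 (n = -35*(93*(-1/30) - 48) = -35*(-31/10 - 48) = -35*(-511/10) = 3577/2 ≈ 1788.5)
(o(-180) + n) - 1198 = ((-443 + 3*(-180))/(-148 - 180) + 3577/2) - 1198 = ((-443 - 540)/(-328) + 3577/2) - 1198 = (-1/328*(-983) + 3577/2) - 1198 = (983/328 + 3577/2) - 1198 = 587611/328 - 1198 = 194667/328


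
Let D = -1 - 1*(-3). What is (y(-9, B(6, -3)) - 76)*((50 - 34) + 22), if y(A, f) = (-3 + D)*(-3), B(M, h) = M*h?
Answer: -2774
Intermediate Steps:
D = 2 (D = -1 + 3 = 2)
y(A, f) = 3 (y(A, f) = (-3 + 2)*(-3) = -1*(-3) = 3)
(y(-9, B(6, -3)) - 76)*((50 - 34) + 22) = (3 - 76)*((50 - 34) + 22) = -73*(16 + 22) = -73*38 = -2774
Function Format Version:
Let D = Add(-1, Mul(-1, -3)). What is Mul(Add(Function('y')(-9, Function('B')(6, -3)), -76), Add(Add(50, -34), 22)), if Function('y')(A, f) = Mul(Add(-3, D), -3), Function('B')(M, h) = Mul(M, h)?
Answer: -2774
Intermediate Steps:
D = 2 (D = Add(-1, 3) = 2)
Function('y')(A, f) = 3 (Function('y')(A, f) = Mul(Add(-3, 2), -3) = Mul(-1, -3) = 3)
Mul(Add(Function('y')(-9, Function('B')(6, -3)), -76), Add(Add(50, -34), 22)) = Mul(Add(3, -76), Add(Add(50, -34), 22)) = Mul(-73, Add(16, 22)) = Mul(-73, 38) = -2774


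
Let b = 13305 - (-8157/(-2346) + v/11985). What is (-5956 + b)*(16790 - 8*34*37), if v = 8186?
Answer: 4539247071419/91885 ≈ 4.9401e+7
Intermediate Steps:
b = 7332886099/551310 (b = 13305 - (-8157/(-2346) + 8186/11985) = 13305 - (-8157*(-1/2346) + 8186*(1/11985)) = 13305 - (2719/782 + 8186/11985) = 13305 - 1*2293451/551310 = 13305 - 2293451/551310 = 7332886099/551310 ≈ 13301.)
(-5956 + b)*(16790 - 8*34*37) = (-5956 + 7332886099/551310)*(16790 - 8*34*37) = 4049283739*(16790 - 272*37)/551310 = 4049283739*(16790 - 10064)/551310 = (4049283739/551310)*6726 = 4539247071419/91885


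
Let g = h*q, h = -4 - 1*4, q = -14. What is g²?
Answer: 12544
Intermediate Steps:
h = -8 (h = -4 - 4 = -8)
g = 112 (g = -8*(-14) = 112)
g² = 112² = 12544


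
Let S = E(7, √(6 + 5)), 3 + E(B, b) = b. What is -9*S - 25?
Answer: 2 - 9*√11 ≈ -27.850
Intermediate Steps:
E(B, b) = -3 + b
S = -3 + √11 (S = -3 + √(6 + 5) = -3 + √11 ≈ 0.31662)
-9*S - 25 = -9*(-3 + √11) - 25 = (27 - 9*√11) - 25 = 2 - 9*√11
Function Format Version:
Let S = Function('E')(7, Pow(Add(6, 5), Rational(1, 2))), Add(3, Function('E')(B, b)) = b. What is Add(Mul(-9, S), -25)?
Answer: Add(2, Mul(-9, Pow(11, Rational(1, 2)))) ≈ -27.850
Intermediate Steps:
Function('E')(B, b) = Add(-3, b)
S = Add(-3, Pow(11, Rational(1, 2))) (S = Add(-3, Pow(Add(6, 5), Rational(1, 2))) = Add(-3, Pow(11, Rational(1, 2))) ≈ 0.31662)
Add(Mul(-9, S), -25) = Add(Mul(-9, Add(-3, Pow(11, Rational(1, 2)))), -25) = Add(Add(27, Mul(-9, Pow(11, Rational(1, 2)))), -25) = Add(2, Mul(-9, Pow(11, Rational(1, 2))))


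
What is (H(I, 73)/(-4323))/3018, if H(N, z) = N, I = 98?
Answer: -49/6523407 ≈ -7.5114e-6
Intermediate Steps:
(H(I, 73)/(-4323))/3018 = (98/(-4323))/3018 = (98*(-1/4323))*(1/3018) = -98/4323*1/3018 = -49/6523407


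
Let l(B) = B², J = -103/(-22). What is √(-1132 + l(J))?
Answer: I*√537279/22 ≈ 33.318*I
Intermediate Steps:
J = 103/22 (J = -103*(-1/22) = 103/22 ≈ 4.6818)
√(-1132 + l(J)) = √(-1132 + (103/22)²) = √(-1132 + 10609/484) = √(-537279/484) = I*√537279/22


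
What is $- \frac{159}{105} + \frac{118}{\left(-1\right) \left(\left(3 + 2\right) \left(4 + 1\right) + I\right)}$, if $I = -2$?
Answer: $- \frac{5349}{805} \approx -6.6447$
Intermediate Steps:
$- \frac{159}{105} + \frac{118}{\left(-1\right) \left(\left(3 + 2\right) \left(4 + 1\right) + I\right)} = - \frac{159}{105} + \frac{118}{\left(-1\right) \left(\left(3 + 2\right) \left(4 + 1\right) - 2\right)} = \left(-159\right) \frac{1}{105} + \frac{118}{\left(-1\right) \left(5 \cdot 5 - 2\right)} = - \frac{53}{35} + \frac{118}{\left(-1\right) \left(25 - 2\right)} = - \frac{53}{35} + \frac{118}{\left(-1\right) 23} = - \frac{53}{35} + \frac{118}{-23} = - \frac{53}{35} + 118 \left(- \frac{1}{23}\right) = - \frac{53}{35} - \frac{118}{23} = - \frac{5349}{805}$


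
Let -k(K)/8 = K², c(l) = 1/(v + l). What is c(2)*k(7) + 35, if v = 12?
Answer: 7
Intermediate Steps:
c(l) = 1/(12 + l)
k(K) = -8*K²
c(2)*k(7) + 35 = (-8*7²)/(12 + 2) + 35 = (-8*49)/14 + 35 = (1/14)*(-392) + 35 = -28 + 35 = 7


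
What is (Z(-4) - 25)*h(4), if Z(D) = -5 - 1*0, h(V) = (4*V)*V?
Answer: -1920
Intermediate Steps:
h(V) = 4*V²
Z(D) = -5 (Z(D) = -5 + 0 = -5)
(Z(-4) - 25)*h(4) = (-5 - 25)*(4*4²) = -120*16 = -30*64 = -1920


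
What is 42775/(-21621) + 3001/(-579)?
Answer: -29883782/4172853 ≈ -7.1615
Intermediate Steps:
42775/(-21621) + 3001/(-579) = 42775*(-1/21621) + 3001*(-1/579) = -42775/21621 - 3001/579 = -29883782/4172853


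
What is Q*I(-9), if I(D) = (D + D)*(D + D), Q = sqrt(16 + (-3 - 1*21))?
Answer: 648*I*sqrt(2) ≈ 916.41*I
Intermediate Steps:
Q = 2*I*sqrt(2) (Q = sqrt(16 + (-3 - 21)) = sqrt(16 - 24) = sqrt(-8) = 2*I*sqrt(2) ≈ 2.8284*I)
I(D) = 4*D**2 (I(D) = (2*D)*(2*D) = 4*D**2)
Q*I(-9) = (2*I*sqrt(2))*(4*(-9)**2) = (2*I*sqrt(2))*(4*81) = (2*I*sqrt(2))*324 = 648*I*sqrt(2)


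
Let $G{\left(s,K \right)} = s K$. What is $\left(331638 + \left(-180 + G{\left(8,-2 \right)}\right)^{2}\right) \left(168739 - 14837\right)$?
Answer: $56952050708$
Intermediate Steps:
$G{\left(s,K \right)} = K s$
$\left(331638 + \left(-180 + G{\left(8,-2 \right)}\right)^{2}\right) \left(168739 - 14837\right) = \left(331638 + \left(-180 - 16\right)^{2}\right) \left(168739 - 14837\right) = \left(331638 + \left(-180 - 16\right)^{2}\right) 153902 = \left(331638 + \left(-196\right)^{2}\right) 153902 = \left(331638 + 38416\right) 153902 = 370054 \cdot 153902 = 56952050708$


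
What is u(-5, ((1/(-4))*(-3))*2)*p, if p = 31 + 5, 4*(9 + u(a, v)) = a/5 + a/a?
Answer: -324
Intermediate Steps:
u(a, v) = -35/4 + a/20 (u(a, v) = -9 + (a/5 + a/a)/4 = -9 + (a*(1/5) + 1)/4 = -9 + (a/5 + 1)/4 = -9 + (1 + a/5)/4 = -9 + (1/4 + a/20) = -35/4 + a/20)
p = 36
u(-5, ((1/(-4))*(-3))*2)*p = (-35/4 + (1/20)*(-5))*36 = (-35/4 - 1/4)*36 = -9*36 = -324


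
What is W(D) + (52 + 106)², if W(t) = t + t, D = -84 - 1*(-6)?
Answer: 24808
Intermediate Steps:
D = -78 (D = -84 + 6 = -78)
W(t) = 2*t
W(D) + (52 + 106)² = 2*(-78) + (52 + 106)² = -156 + 158² = -156 + 24964 = 24808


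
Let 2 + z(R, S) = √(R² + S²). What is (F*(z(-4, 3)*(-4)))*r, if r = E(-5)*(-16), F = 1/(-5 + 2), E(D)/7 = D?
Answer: 2240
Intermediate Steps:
E(D) = 7*D
z(R, S) = -2 + √(R² + S²)
F = -⅓ (F = 1/(-3) = -⅓ ≈ -0.33333)
r = 560 (r = (7*(-5))*(-16) = -35*(-16) = 560)
(F*(z(-4, 3)*(-4)))*r = -(-2 + √((-4)² + 3²))*(-4)/3*560 = -(-2 + √(16 + 9))*(-4)/3*560 = -(-2 + √25)*(-4)/3*560 = -(-2 + 5)*(-4)/3*560 = -(-4)*560 = -⅓*(-12)*560 = 4*560 = 2240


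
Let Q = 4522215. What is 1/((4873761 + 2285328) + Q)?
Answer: 1/11681304 ≈ 8.5607e-8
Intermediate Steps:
1/((4873761 + 2285328) + Q) = 1/((4873761 + 2285328) + 4522215) = 1/(7159089 + 4522215) = 1/11681304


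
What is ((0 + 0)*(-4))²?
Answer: 0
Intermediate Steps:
((0 + 0)*(-4))² = (0*(-4))² = 0² = 0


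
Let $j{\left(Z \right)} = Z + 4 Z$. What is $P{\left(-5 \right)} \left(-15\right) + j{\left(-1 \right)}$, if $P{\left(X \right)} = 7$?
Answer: $-110$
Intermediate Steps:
$j{\left(Z \right)} = 5 Z$
$P{\left(-5 \right)} \left(-15\right) + j{\left(-1 \right)} = 7 \left(-15\right) + 5 \left(-1\right) = -105 - 5 = -110$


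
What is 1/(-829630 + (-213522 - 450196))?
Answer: -1/1493348 ≈ -6.6964e-7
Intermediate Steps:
1/(-829630 + (-213522 - 450196)) = 1/(-829630 - 663718) = 1/(-1493348) = -1/1493348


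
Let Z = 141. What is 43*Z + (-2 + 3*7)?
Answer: 6082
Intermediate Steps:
43*Z + (-2 + 3*7) = 43*141 + (-2 + 3*7) = 6063 + (-2 + 21) = 6063 + 19 = 6082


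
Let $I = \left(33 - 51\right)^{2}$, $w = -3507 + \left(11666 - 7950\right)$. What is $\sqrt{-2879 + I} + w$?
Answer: $209 + i \sqrt{2555} \approx 209.0 + 50.547 i$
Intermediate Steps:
$w = 209$ ($w = -3507 + 3716 = 209$)
$I = 324$ ($I = \left(-18\right)^{2} = 324$)
$\sqrt{-2879 + I} + w = \sqrt{-2879 + 324} + 209 = \sqrt{-2555} + 209 = i \sqrt{2555} + 209 = 209 + i \sqrt{2555}$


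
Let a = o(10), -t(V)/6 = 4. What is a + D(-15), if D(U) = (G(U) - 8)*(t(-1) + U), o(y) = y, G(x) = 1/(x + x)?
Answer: 3233/10 ≈ 323.30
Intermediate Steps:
t(V) = -24 (t(V) = -6*4 = -24)
G(x) = 1/(2*x)
a = 10
D(U) = (-24 + U)*(-8 + 1/(2*U)) (D(U) = (1/(2*U) - 8)*(-24 + U) = (-8 + 1/(2*U))*(-24 + U) = (-24 + U)*(-8 + 1/(2*U)))
a + D(-15) = 10 + (385/2 - 12/(-15) - 8*(-15)) = 10 + (385/2 - 12*(-1/15) + 120) = 10 + (385/2 + ⅘ + 120) = 10 + 3133/10 = 3233/10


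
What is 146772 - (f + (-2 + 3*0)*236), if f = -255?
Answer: 147499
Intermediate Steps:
146772 - (f + (-2 + 3*0)*236) = 146772 - (-255 + (-2 + 3*0)*236) = 146772 - (-255 + (-2 + 0)*236) = 146772 - (-255 - 2*236) = 146772 - (-255 - 472) = 146772 - 1*(-727) = 146772 + 727 = 147499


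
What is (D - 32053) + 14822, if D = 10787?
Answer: -6444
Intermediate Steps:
(D - 32053) + 14822 = (10787 - 32053) + 14822 = -21266 + 14822 = -6444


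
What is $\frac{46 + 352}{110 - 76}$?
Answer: $\frac{199}{17} \approx 11.706$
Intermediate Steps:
$\frac{46 + 352}{110 - 76} = \frac{398}{110 + \left(\left(-5 + 14\right) - 85\right)} = \frac{398}{110 + \left(9 - 85\right)} = \frac{398}{110 - 76} = \frac{398}{34} = 398 \cdot \frac{1}{34} = \frac{199}{17}$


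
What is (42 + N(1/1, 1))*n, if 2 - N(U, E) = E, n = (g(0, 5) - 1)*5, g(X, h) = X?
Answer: -215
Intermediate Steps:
n = -5 (n = (0 - 1)*5 = -1*5 = -5)
N(U, E) = 2 - E
(42 + N(1/1, 1))*n = (42 + (2 - 1*1))*(-5) = (42 + (2 - 1))*(-5) = (42 + 1)*(-5) = 43*(-5) = -215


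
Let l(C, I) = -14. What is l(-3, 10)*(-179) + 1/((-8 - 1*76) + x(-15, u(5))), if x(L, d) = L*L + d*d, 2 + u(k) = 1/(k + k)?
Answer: 36239366/14461 ≈ 2506.0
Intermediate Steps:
u(k) = -2 + 1/(2*k) (u(k) = -2 + 1/(k + k) = -2 + 1/(2*k))
x(L, d) = L**2 + d**2
l(-3, 10)*(-179) + 1/((-8 - 1*76) + x(-15, u(5))) = -14*(-179) + 1/((-8 - 1*76) + ((-15)**2 + (-2 + (1/2)/5)**2)) = 2506 + 1/((-8 - 76) + (225 + (-2 + (1/2)*(1/5))**2)) = 2506 + 1/(-84 + (225 + (-2 + 1/10)**2)) = 2506 + 1/(-84 + (225 + (-19/10)**2)) = 2506 + 1/(-84 + (225 + 361/100)) = 2506 + 1/(-84 + 22861/100) = 2506 + 1/(14461/100) = 2506 + 100/14461 = 36239366/14461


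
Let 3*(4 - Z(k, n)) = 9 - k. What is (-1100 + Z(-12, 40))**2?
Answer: 1216609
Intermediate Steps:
Z(k, n) = 1 + k/3 (Z(k, n) = 4 - (9 - k)/3 = 4 + (-3 + k/3) = 1 + k/3)
(-1100 + Z(-12, 40))**2 = (-1100 + (1 + (1/3)*(-12)))**2 = (-1100 + (1 - 4))**2 = (-1100 - 3)**2 = (-1103)**2 = 1216609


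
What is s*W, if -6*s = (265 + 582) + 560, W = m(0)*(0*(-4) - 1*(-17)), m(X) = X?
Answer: 0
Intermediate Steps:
W = 0 (W = 0*(0*(-4) - 1*(-17)) = 0*(0 + 17) = 0*17 = 0)
s = -469/2 (s = -((265 + 582) + 560)/6 = -(847 + 560)/6 = -1/6*1407 = -469/2 ≈ -234.50)
s*W = -469/2*0 = 0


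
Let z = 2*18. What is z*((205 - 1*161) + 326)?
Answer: 13320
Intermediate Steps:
z = 36
z*((205 - 1*161) + 326) = 36*((205 - 1*161) + 326) = 36*((205 - 161) + 326) = 36*(44 + 326) = 36*370 = 13320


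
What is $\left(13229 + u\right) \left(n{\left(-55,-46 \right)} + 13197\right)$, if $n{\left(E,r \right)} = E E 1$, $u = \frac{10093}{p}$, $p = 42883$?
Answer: $\frac{9202891464600}{42883} \approx 2.146 \cdot 10^{8}$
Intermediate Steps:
$u = \frac{10093}{42883} \approx 0.23536$
$n{\left(E,r \right)} = E^{2}$ ($n{\left(E,r \right)} = E^{2} \cdot 1 = E^{2}$)
$\left(13229 + u\right) \left(n{\left(-55,-46 \right)} + 13197\right) = \left(13229 + \frac{10093}{42883}\right) \left(\left(-55\right)^{2} + 13197\right) = \frac{567309300 \left(3025 + 13197\right)}{42883} = \frac{567309300}{42883} \cdot 16222 = \frac{9202891464600}{42883}$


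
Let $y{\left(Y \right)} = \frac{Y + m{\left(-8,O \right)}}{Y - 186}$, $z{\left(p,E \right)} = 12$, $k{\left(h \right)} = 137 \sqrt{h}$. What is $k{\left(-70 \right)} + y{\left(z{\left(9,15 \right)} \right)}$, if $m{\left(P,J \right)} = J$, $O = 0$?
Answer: $- \frac{2}{29} + 137 i \sqrt{70} \approx -0.068966 + 1146.2 i$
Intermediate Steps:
$y{\left(Y \right)} = \frac{Y}{-186 + Y}$ ($y{\left(Y \right)} = \frac{Y + 0}{Y - 186} = \frac{Y}{-186 + Y}$)
$k{\left(-70 \right)} + y{\left(z{\left(9,15 \right)} \right)} = 137 \sqrt{-70} + \frac{12}{-186 + 12} = 137 i \sqrt{70} + \frac{12}{-174} = 137 i \sqrt{70} + 12 \left(- \frac{1}{174}\right) = 137 i \sqrt{70} - \frac{2}{29} = - \frac{2}{29} + 137 i \sqrt{70}$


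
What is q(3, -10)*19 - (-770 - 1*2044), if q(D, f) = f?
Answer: 2624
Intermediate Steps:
q(3, -10)*19 - (-770 - 1*2044) = -10*19 - (-770 - 1*2044) = -190 - (-770 - 2044) = -190 - 1*(-2814) = -190 + 2814 = 2624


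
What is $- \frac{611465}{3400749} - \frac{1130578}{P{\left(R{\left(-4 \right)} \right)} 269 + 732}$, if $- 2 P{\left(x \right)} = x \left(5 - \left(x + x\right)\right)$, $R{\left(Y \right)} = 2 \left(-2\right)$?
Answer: $- \frac{1924768090756}{13137093387} \approx -146.51$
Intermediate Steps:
$R{\left(Y \right)} = -4$
$P{\left(x \right)} = - \frac{x \left(5 - 2 x\right)}{2}$ ($P{\left(x \right)} = - \frac{x \left(5 - \left(x + x\right)\right)}{2} = - \frac{x \left(5 - 2 x\right)}{2}$)
$- \frac{611465}{3400749} - \frac{1130578}{P{\left(R{\left(-4 \right)} \right)} 269 + 732} = - \frac{611465}{3400749} - \frac{1130578}{\frac{1}{2} \left(-4\right) \left(-5 + 2 \left(-4\right)\right) 269 + 732} = \left(-611465\right) \frac{1}{3400749} - \frac{1130578}{\frac{1}{2} \left(-4\right) \left(-5 - 8\right) 269 + 732} = - \frac{611465}{3400749} - \frac{1130578}{\frac{1}{2} \left(-4\right) \left(-13\right) 269 + 732} = - \frac{611465}{3400749} - \frac{1130578}{26 \cdot 269 + 732} = - \frac{611465}{3400749} - \frac{1130578}{6994 + 732} = - \frac{611465}{3400749} - \frac{1130578}{7726} = - \frac{611465}{3400749} - \frac{565289}{3863} = - \frac{1924768090756}{13137093387}$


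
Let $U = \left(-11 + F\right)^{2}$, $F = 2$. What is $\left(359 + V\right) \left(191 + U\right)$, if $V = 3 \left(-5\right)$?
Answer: $93568$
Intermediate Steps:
$V = -15$
$U = 81$ ($U = \left(-11 + 2\right)^{2} = \left(-9\right)^{2} = 81$)
$\left(359 + V\right) \left(191 + U\right) = \left(359 - 15\right) \left(191 + 81\right) = 344 \cdot 272 = 93568$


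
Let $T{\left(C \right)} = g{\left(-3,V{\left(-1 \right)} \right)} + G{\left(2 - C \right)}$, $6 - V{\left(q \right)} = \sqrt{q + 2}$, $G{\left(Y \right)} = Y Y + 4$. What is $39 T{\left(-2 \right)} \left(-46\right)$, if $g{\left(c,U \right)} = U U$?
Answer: $-80730$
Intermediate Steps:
$G{\left(Y \right)} = 4 + Y^{2}$ ($G{\left(Y \right)} = Y^{2} + 4 = 4 + Y^{2}$)
$V{\left(q \right)} = 6 - \sqrt{2 + q}$ ($V{\left(q \right)} = 6 - \sqrt{q + 2} = 6 - \sqrt{2 + q}$)
$g{\left(c,U \right)} = U^{2}$
$T{\left(C \right)} = 29 + \left(2 - C\right)^{2}$ ($T{\left(C \right)} = \left(6 - \sqrt{2 - 1}\right)^{2} + \left(4 + \left(2 - C\right)^{2}\right) = \left(6 - \sqrt{1}\right)^{2} + \left(4 + \left(2 - C\right)^{2}\right) = \left(6 - 1\right)^{2} + \left(4 + \left(2 - C\right)^{2}\right) = 5^{2} + \left(4 + \left(2 - C\right)^{2}\right) = 25 + \left(4 + \left(2 - C\right)^{2}\right) = 29 + \left(2 - C\right)^{2}$)
$39 T{\left(-2 \right)} \left(-46\right) = 39 \left(29 + \left(-2 - 2\right)^{2}\right) \left(-46\right) = 39 \left(29 + \left(-4\right)^{2}\right) \left(-46\right) = 39 \left(29 + 16\right) \left(-46\right) = 39 \cdot 45 \left(-46\right) = 1755 \left(-46\right) = -80730$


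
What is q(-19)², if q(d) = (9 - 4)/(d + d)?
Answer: 25/1444 ≈ 0.017313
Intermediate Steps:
q(d) = 5/(2*d) (q(d) = 5/((2*d)) = 5*(1/(2*d)) = 5/(2*d))
q(-19)² = ((5/2)/(-19))² = ((5/2)*(-1/19))² = (-5/38)² = 25/1444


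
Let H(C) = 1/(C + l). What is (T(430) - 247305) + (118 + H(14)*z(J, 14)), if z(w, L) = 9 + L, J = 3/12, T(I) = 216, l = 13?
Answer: -6668194/27 ≈ -2.4697e+5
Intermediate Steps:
J = ¼ (J = 3*(1/12) = ¼ ≈ 0.25000)
H(C) = 1/(13 + C) (H(C) = 1/(C + 13) = 1/(13 + C))
(T(430) - 247305) + (118 + H(14)*z(J, 14)) = (216 - 247305) + (118 + (9 + 14)/(13 + 14)) = -247089 + (118 + 23/27) = -247089 + 3209/27 = -6668194/27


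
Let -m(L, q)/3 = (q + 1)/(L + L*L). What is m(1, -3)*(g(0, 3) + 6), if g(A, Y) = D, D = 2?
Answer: 24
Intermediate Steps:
g(A, Y) = 2
m(L, q) = -3*(1 + q)/(L + L²) (m(L, q) = -3*(q + 1)/(L + L*L) = -3*(1 + q)/(L + L²))
m(1, -3)*(g(0, 3) + 6) = (3*(-1 - 1*(-3))/(1*(1 + 1)))*(2 + 6) = (3*1*(-1 + 3)/2)*8 = (3*1*(½)*2)*8 = 3*8 = 24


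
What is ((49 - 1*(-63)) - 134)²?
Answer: 484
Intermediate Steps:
((49 - 1*(-63)) - 134)² = ((49 + 63) - 134)² = (112 - 134)² = (-22)² = 484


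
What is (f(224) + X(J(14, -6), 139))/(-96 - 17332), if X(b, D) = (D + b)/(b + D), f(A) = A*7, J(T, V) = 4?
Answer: -1569/17428 ≈ -0.090028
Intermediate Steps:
f(A) = 7*A
X(b, D) = 1 (X(b, D) = (D + b)/(D + b) = 1)
(f(224) + X(J(14, -6), 139))/(-96 - 17332) = (7*224 + 1)/(-96 - 17332) = (1568 + 1)/(-17428) = 1569*(-1/17428) = -1569/17428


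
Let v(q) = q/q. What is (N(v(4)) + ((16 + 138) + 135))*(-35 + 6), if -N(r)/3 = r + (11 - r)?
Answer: -7424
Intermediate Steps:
v(q) = 1
N(r) = -33 (N(r) = -3*(r + (11 - r)) = -3*11 = -33)
(N(v(4)) + ((16 + 138) + 135))*(-35 + 6) = (-33 + ((16 + 138) + 135))*(-35 + 6) = (-33 + (154 + 135))*(-29) = (-33 + 289)*(-29) = 256*(-29) = -7424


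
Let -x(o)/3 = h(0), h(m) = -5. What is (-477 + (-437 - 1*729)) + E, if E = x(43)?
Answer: -1628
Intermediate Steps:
x(o) = 15 (x(o) = -3*(-5) = 15)
E = 15
(-477 + (-437 - 1*729)) + E = (-477 + (-437 - 1*729)) + 15 = (-477 + (-437 - 729)) + 15 = (-477 - 1166) + 15 = -1643 + 15 = -1628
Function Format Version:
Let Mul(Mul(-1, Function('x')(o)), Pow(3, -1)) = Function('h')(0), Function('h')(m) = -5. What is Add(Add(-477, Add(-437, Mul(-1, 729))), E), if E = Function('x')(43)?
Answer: -1628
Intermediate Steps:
Function('x')(o) = 15 (Function('x')(o) = Mul(-3, -5) = 15)
E = 15
Add(Add(-477, Add(-437, Mul(-1, 729))), E) = Add(Add(-477, Add(-437, Mul(-1, 729))), 15) = Add(Add(-477, Add(-437, -729)), 15) = Add(Add(-477, -1166), 15) = Add(-1643, 15) = -1628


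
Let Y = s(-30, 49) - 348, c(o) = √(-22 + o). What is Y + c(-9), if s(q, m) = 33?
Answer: -315 + I*√31 ≈ -315.0 + 5.5678*I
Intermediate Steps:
Y = -315 (Y = 33 - 348 = -315)
Y + c(-9) = -315 + √(-22 - 9) = -315 + √(-31) = -315 + I*√31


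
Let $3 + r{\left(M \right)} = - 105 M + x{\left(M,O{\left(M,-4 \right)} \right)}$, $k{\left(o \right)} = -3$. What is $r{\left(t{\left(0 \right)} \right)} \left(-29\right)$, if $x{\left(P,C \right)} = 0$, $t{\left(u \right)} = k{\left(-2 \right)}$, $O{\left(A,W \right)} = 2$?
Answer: $-9048$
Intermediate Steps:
$t{\left(u \right)} = -3$
$r{\left(M \right)} = -3 - 105 M$ ($r{\left(M \right)} = -3 + \left(- 105 M + 0\right) = -3 - 105 M$)
$r{\left(t{\left(0 \right)} \right)} \left(-29\right) = \left(-3 - -315\right) \left(-29\right) = \left(-3 + 315\right) \left(-29\right) = 312 \left(-29\right) = -9048$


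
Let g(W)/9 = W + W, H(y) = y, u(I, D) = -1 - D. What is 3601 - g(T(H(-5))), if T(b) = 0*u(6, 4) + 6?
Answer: 3493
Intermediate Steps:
T(b) = 6 (T(b) = 0*(-1 - 1*4) + 6 = 0*(-1 - 4) + 6 = 0*(-5) + 6 = 0 + 6 = 6)
g(W) = 18*W (g(W) = 9*(W + W) = 9*(2*W) = 18*W)
3601 - g(T(H(-5))) = 3601 - 18*6 = 3601 - 1*108 = 3601 - 108 = 3493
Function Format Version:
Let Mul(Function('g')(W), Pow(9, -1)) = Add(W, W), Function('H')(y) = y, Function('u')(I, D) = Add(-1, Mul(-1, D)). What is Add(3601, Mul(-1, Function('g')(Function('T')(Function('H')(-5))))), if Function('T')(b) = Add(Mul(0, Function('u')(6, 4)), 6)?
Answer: 3493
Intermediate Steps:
Function('T')(b) = 6 (Function('T')(b) = Add(Mul(0, Add(-1, Mul(-1, 4))), 6) = Add(Mul(0, Add(-1, -4)), 6) = Add(Mul(0, -5), 6) = Add(0, 6) = 6)
Function('g')(W) = Mul(18, W) (Function('g')(W) = Mul(9, Add(W, W)) = Mul(9, Mul(2, W)) = Mul(18, W))
Add(3601, Mul(-1, Function('g')(Function('T')(Function('H')(-5))))) = Add(3601, Mul(-1, Mul(18, 6))) = Add(3601, Mul(-1, 108)) = Add(3601, -108) = 3493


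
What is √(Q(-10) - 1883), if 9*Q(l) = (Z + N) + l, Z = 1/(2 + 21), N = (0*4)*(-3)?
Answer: I*√8970230/69 ≈ 43.406*I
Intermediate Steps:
N = 0 (N = 0*(-3) = 0)
Z = 1/23 ≈ 0.043478
Q(l) = 1/207 + l/9 (Q(l) = ((1/23 + 0) + l)/9 = (1/23 + l)/9 = 1/207 + l/9)
√(Q(-10) - 1883) = √((1/207 + (⅑)*(-10)) - 1883) = √((1/207 - 10/9) - 1883) = √(-229/207 - 1883) = √(-390010/207) = I*√8970230/69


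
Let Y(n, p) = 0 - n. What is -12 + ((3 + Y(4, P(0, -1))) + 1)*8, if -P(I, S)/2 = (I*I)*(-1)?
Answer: -12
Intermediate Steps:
P(I, S) = 2*I² (P(I, S) = -2*I*I*(-1) = -2*I²*(-1) = -(-2)*I² = 2*I²)
Y(n, p) = -n
-12 + ((3 + Y(4, P(0, -1))) + 1)*8 = -12 + ((3 - 1*4) + 1)*8 = -12 + ((3 - 4) + 1)*8 = -12 + (-1 + 1)*8 = -12 + 0*8 = -12 + 0 = -12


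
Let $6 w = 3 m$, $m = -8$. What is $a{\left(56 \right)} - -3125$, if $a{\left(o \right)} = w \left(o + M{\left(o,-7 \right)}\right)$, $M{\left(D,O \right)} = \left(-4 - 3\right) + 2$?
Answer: $2921$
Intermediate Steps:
$w = -4$ ($w = \frac{3 \left(-8\right)}{6} = \frac{1}{6} \left(-24\right) = -4$)
$M{\left(D,O \right)} = -5$ ($M{\left(D,O \right)} = -7 + 2 = -5$)
$a{\left(o \right)} = 20 - 4 o$ ($a{\left(o \right)} = - 4 \left(o - 5\right) = - 4 \left(-5 + o\right) = 20 - 4 o$)
$a{\left(56 \right)} - -3125 = \left(20 - 224\right) - -3125 = \left(20 - 224\right) + 3125 = -204 + 3125 = 2921$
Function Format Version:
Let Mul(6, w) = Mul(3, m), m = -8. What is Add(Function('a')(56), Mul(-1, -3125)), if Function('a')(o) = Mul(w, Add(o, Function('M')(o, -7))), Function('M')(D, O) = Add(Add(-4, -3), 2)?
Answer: 2921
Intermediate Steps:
w = -4 (w = Mul(Rational(1, 6), Mul(3, -8)) = Mul(Rational(1, 6), -24) = -4)
Function('M')(D, O) = -5 (Function('M')(D, O) = Add(-7, 2) = -5)
Function('a')(o) = Add(20, Mul(-4, o)) (Function('a')(o) = Mul(-4, Add(o, -5)) = Mul(-4, Add(-5, o)) = Add(20, Mul(-4, o)))
Add(Function('a')(56), Mul(-1, -3125)) = Add(Add(20, Mul(-4, 56)), Mul(-1, -3125)) = Add(Add(20, -224), 3125) = Add(-204, 3125) = 2921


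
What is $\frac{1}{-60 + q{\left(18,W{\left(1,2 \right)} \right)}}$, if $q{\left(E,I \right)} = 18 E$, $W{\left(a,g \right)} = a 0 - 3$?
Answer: $\frac{1}{264} \approx 0.0037879$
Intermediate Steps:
$W{\left(a,g \right)} = -3$ ($W{\left(a,g \right)} = 0 - 3 = -3$)
$\frac{1}{-60 + q{\left(18,W{\left(1,2 \right)} \right)}} = \frac{1}{-60 + 18 \cdot 18} = \frac{1}{-60 + 324} = \frac{1}{264}$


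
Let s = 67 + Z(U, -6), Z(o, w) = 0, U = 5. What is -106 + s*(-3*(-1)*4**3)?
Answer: 12758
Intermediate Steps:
s = 67 (s = 67 + 0 = 67)
-106 + s*(-3*(-1)*4**3) = -106 + 67*(-3*(-1)*4**3) = -106 + 67*(3*64) = -106 + 67*192 = -106 + 12864 = 12758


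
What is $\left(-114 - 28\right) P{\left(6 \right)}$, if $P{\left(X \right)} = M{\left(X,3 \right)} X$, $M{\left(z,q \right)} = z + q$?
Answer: $-7668$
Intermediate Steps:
$M{\left(z,q \right)} = q + z$
$P{\left(X \right)} = X \left(3 + X\right)$ ($P{\left(X \right)} = \left(3 + X\right) X = X \left(3 + X\right)$)
$\left(-114 - 28\right) P{\left(6 \right)} = \left(-114 - 28\right) 6 \left(3 + 6\right) = - 142 \cdot 6 \cdot 9 = \left(-142\right) 54 = -7668$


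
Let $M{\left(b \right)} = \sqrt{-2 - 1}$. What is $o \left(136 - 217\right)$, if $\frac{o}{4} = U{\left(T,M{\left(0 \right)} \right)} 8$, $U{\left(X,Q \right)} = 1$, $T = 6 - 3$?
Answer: $-2592$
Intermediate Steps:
$M{\left(b \right)} = i \sqrt{3}$ ($M{\left(b \right)} = \sqrt{-3} = i \sqrt{3}$)
$T = 3$ ($T = 6 - 3 = 3$)
$o = 32$ ($o = 4 \cdot 1 \cdot 8 = 4 \cdot 8 = 32$)
$o \left(136 - 217\right) = 32 \left(136 - 217\right) = 32 \left(-81\right) = -2592$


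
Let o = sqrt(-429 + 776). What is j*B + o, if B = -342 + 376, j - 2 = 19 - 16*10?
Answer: -4726 + sqrt(347) ≈ -4707.4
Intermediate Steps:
j = -139 (j = 2 + (19 - 16*10) = 2 + (19 - 160) = 2 - 141 = -139)
o = sqrt(347) ≈ 18.628
B = 34
j*B + o = -139*34 + sqrt(347) = -4726 + sqrt(347)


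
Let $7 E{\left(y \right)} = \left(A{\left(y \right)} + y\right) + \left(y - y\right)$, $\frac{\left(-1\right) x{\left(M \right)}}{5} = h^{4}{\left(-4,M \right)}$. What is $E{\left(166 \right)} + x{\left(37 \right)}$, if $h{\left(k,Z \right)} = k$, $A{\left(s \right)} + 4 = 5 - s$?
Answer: $- \frac{8959}{7} \approx -1279.9$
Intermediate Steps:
$A{\left(s \right)} = 1 - s$ ($A{\left(s \right)} = -4 - \left(-5 + s\right) = 1 - s$)
$x{\left(M \right)} = -1280$ ($x{\left(M \right)} = - 5 \left(-4\right)^{4} = \left(-5\right) 256 = -1280$)
$E{\left(y \right)} = \frac{1}{7}$ ($E{\left(y \right)} = \frac{\left(\left(1 - y\right) + y\right) + \left(y - y\right)}{7} = \frac{1 + 0}{7} = \frac{1}{7} \cdot 1 = \frac{1}{7}$)
$E{\left(166 \right)} + x{\left(37 \right)} = \frac{1}{7} - 1280 = - \frac{8959}{7}$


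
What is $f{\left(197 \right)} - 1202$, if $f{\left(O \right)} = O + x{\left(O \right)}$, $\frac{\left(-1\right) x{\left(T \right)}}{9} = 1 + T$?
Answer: $-2787$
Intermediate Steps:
$x{\left(T \right)} = -9 - 9 T$ ($x{\left(T \right)} = - 9 \left(1 + T\right) = -9 - 9 T$)
$f{\left(O \right)} = -9 - 8 O$ ($f{\left(O \right)} = O - \left(9 + 9 O\right) = -9 - 8 O$)
$f{\left(197 \right)} - 1202 = \left(-9 - 1576\right) - 1202 = -1585 - 1202 = -2787$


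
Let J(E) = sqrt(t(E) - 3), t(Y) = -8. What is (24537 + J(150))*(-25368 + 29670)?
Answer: 105558174 + 4302*I*sqrt(11) ≈ 1.0556e+8 + 14268.0*I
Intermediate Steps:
J(E) = I*sqrt(11) (J(E) = sqrt(-8 - 3) = sqrt(-11) = I*sqrt(11))
(24537 + J(150))*(-25368 + 29670) = (24537 + I*sqrt(11))*(-25368 + 29670) = (24537 + I*sqrt(11))*4302 = 105558174 + 4302*I*sqrt(11)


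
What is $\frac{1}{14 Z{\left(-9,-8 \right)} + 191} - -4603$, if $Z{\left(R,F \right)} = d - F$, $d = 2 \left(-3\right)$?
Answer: $\frac{1008058}{219} \approx 4603.0$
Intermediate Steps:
$d = -6$
$Z{\left(R,F \right)} = -6 - F$
$\frac{1}{14 Z{\left(-9,-8 \right)} + 191} - -4603 = \frac{1}{14 \left(-6 - -8\right) + 191} - -4603 = \frac{1}{14 \left(-6 + 8\right) + 191} + 4603 = \frac{1}{14 \cdot 2 + 191} + 4603 = \frac{1}{28 + 191} + 4603 = \frac{1}{219} + 4603 = \frac{1008058}{219}$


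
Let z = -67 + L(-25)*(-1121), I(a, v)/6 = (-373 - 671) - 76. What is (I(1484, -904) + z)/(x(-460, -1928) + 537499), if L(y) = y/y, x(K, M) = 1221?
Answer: -1977/134680 ≈ -0.014679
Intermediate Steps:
I(a, v) = -6720 (I(a, v) = 6*((-373 - 671) - 76) = 6*(-1044 - 76) = 6*(-1120) = -6720)
L(y) = 1
z = -1188 (z = -67 + 1*(-1121) = -67 - 1121 = -1188)
(I(1484, -904) + z)/(x(-460, -1928) + 537499) = (-6720 - 1188)/(1221 + 537499) = -7908/538720 = -7908*1/538720 = -1977/134680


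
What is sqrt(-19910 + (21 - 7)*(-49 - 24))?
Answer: 2*I*sqrt(5233) ≈ 144.68*I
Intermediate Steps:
sqrt(-19910 + (21 - 7)*(-49 - 24)) = sqrt(-19910 + 14*(-73)) = sqrt(-19910 - 1022) = sqrt(-20932) = 2*I*sqrt(5233)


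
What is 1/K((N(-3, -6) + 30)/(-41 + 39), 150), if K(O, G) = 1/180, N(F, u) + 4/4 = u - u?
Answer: 180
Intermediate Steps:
N(F, u) = -1 (N(F, u) = -1 + (u - u) = -1 + 0 = -1)
K(O, G) = 1/180
1/K((N(-3, -6) + 30)/(-41 + 39), 150) = 1/(1/180) = 180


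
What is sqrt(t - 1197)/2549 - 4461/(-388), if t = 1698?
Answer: 4461/388 + sqrt(501)/2549 ≈ 11.506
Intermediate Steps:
sqrt(t - 1197)/2549 - 4461/(-388) = sqrt(1698 - 1197)/2549 - 4461/(-388) = sqrt(501)*(1/2549) - 4461*(-1/388) = sqrt(501)/2549 + 4461/388 = 4461/388 + sqrt(501)/2549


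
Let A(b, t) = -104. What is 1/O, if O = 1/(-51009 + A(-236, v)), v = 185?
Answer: -51113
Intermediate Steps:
O = -1/51113 (O = 1/(-51009 - 104) = 1/(-51113) = -1/51113 ≈ -1.9564e-5)
1/O = 1/(-1/51113) = -51113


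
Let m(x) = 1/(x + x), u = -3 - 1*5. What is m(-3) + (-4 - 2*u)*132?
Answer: 9503/6 ≈ 1583.8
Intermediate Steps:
u = -8 (u = -3 - 5 = -8)
m(x) = 1/(2*x)
m(-3) + (-4 - 2*u)*132 = (1/2)/(-3) + (-4 - 2*(-8))*132 = (1/2)*(-1/3) + (-4 + 16)*132 = -1/6 + 12*132 = -1/6 + 1584 = 9503/6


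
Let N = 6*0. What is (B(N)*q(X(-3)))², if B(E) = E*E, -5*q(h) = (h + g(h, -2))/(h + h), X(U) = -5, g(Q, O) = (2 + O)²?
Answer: 0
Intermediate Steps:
q(h) = -⅒ (q(h) = -(h + (2 - 2)²)/(5*(h + h)) = -(h + 0²)/(5*(2*h)) = -(h + 0)*1/(2*h)/5 = -h*1/(2*h)/5 = -⅕*½ = -⅒)
N = 0
B(E) = E²
(B(N)*q(X(-3)))² = (0²*(-⅒))² = (0*(-⅒))² = 0² = 0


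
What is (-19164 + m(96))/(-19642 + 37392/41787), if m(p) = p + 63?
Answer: 264720645/273580954 ≈ 0.96761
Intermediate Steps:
m(p) = 63 + p
(-19164 + m(96))/(-19642 + 37392/41787) = (-19164 + (63 + 96))/(-19642 + 37392/41787) = (-19164 + 159)/(-19642 + 37392*(1/41787)) = -19005/(-19642 + 12464/13929) = -19005/(-273580954/13929) = -19005*(-13929/273580954) = 264720645/273580954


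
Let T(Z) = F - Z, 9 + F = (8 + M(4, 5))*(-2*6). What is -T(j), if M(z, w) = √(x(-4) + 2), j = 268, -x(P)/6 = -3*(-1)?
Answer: 373 + 48*I ≈ 373.0 + 48.0*I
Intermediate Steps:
x(P) = -18 (x(P) = -(-18)*(-1) = -6*3 = -18)
M(z, w) = 4*I (M(z, w) = √(-18 + 2) = √(-16) = 4*I)
F = -105 - 48*I (F = -9 + (8 + 4*I)*(-2*6) = -9 + (8 + 4*I)*(-12) = -9 + (-96 - 48*I) = -105 - 48*I ≈ -105.0 - 48.0*I)
T(Z) = -105 - Z - 48*I (T(Z) = (-105 - 48*I) - Z = -105 - Z - 48*I)
-T(j) = -(-105 - 1*268 - 48*I) = -(-105 - 268 - 48*I) = -(-373 - 48*I) = 373 + 48*I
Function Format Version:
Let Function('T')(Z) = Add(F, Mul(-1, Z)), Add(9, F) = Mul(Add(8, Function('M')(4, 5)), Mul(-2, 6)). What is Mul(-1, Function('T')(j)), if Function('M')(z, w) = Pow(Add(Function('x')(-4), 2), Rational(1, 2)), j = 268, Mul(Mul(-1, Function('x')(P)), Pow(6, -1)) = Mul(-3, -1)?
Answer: Add(373, Mul(48, I)) ≈ Add(373.00, Mul(48.000, I))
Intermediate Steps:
Function('x')(P) = -18 (Function('x')(P) = Mul(-6, Mul(-3, -1)) = Mul(-6, 3) = -18)
Function('M')(z, w) = Mul(4, I) (Function('M')(z, w) = Pow(Add(-18, 2), Rational(1, 2)) = Pow(-16, Rational(1, 2)) = Mul(4, I))
F = Add(-105, Mul(-48, I)) (F = Add(-9, Mul(Add(8, Mul(4, I)), Mul(-2, 6))) = Add(-9, Mul(Add(8, Mul(4, I)), -12)) = Add(-9, Add(-96, Mul(-48, I))) = Add(-105, Mul(-48, I)) ≈ Add(-105.00, Mul(-48.000, I)))
Function('T')(Z) = Add(-105, Mul(-1, Z), Mul(-48, I)) (Function('T')(Z) = Add(Add(-105, Mul(-48, I)), Mul(-1, Z)) = Add(-105, Mul(-1, Z), Mul(-48, I)))
Mul(-1, Function('T')(j)) = Mul(-1, Add(-105, Mul(-1, 268), Mul(-48, I))) = Mul(-1, Add(-105, -268, Mul(-48, I))) = Mul(-1, Add(-373, Mul(-48, I))) = Add(373, Mul(48, I))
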